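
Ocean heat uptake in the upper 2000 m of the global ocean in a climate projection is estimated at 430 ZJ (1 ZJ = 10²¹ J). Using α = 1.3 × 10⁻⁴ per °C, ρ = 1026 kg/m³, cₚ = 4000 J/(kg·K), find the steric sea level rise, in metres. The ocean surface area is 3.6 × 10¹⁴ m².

Per unit area: Q = 430×10²¹ / (3.6×10¹⁴) ≈ 1.194×10⁹ J/m²
Δh = αQ/(ρcₚ) = 1.3×10⁻⁴ × 1.194×10⁹ / (1026 × 4000) ≈ 0.037822 m

0.038 m of thermosteric rise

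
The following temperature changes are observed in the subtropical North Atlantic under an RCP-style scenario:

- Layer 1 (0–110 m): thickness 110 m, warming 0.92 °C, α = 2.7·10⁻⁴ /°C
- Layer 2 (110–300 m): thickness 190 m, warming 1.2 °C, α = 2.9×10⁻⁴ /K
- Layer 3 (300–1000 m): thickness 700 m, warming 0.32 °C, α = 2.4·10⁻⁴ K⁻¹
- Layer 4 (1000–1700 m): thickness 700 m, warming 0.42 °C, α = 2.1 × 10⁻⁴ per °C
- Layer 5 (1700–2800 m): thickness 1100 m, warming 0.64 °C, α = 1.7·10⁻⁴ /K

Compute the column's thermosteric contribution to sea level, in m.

Layer 1: 110 × 2.7×10⁻⁴ × 0.92 = 0.027324 m
110–300 m: 2.9×10⁻⁴ × 190 × 1.2 = 0.06612 m
2.4×10⁻⁴ × 0.32 × 700 = 0.05376 m
0.42 × 2.1×10⁻⁴ × 700 = 0.06174 m
Layer 5: 1100 × 0.64 × 1.7×10⁻⁴ = 0.11968 m
Δh = 0.027324 + 0.06612 + 0.05376 + 0.06174 + 0.11968 = 0.328624 m

0.33 m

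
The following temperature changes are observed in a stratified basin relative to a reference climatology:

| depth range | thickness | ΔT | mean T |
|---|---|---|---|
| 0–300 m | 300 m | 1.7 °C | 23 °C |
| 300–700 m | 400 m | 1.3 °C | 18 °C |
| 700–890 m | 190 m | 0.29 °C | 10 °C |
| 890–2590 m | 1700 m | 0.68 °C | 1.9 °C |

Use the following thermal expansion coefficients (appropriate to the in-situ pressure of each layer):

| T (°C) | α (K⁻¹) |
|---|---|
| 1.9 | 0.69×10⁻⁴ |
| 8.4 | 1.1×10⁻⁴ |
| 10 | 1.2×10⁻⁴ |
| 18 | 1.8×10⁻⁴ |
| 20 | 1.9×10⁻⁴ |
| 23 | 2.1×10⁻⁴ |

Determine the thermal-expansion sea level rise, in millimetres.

Layer 1 at 23 °C → α = 2.1×10⁻⁴ K⁻¹
Layer 2 at 18 °C → α = 1.8×10⁻⁴ K⁻¹
Layer 3 at 10 °C → α = 1.2×10⁻⁴ K⁻¹
Layer 4 at 1.9 °C → α = 0.69×10⁻⁴ K⁻¹
1.7 × 300 × 2.1×10⁻⁴ = 0.10710 m
300–700 m: 1.3 × 1.8×10⁻⁴ × 400 = 0.09360 m
700–890 m: 1.2×10⁻⁴ × 190 × 0.29 = 0.006612 m
0.68 × 0.69×10⁻⁴ × 1700 = 0.079764 m
Δh = 0.10710 + 0.09360 + 0.006612 + 0.079764 = 0.287076 m ≈ 287 mm

Δh = 287 mm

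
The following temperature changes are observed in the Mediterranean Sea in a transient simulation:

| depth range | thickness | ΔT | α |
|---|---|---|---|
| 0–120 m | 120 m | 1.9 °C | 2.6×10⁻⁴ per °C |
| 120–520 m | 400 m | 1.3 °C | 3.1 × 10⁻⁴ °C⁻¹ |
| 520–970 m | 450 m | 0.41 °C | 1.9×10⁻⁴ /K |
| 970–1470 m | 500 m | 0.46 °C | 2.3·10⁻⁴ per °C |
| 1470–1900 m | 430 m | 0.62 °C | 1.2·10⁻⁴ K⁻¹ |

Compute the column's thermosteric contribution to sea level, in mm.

0–120 m: 1.9 × 2.6×10⁻⁴ × 120 = 0.05928 m
Layer 2: 400 × 1.3 × 3.1×10⁻⁴ = 0.16120 m
Layer 3: 1.9×10⁻⁴ × 0.41 × 450 = 0.035055 m
Layer 4: 0.46 × 2.3×10⁻⁴ × 500 = 0.05290 m
Layer 5: 0.62 × 430 × 1.2×10⁻⁴ = 0.031992 m
Δh = 0.05928 + 0.16120 + 0.035055 + 0.05290 + 0.031992 = 0.340427 m

Δh ≈ 340 mm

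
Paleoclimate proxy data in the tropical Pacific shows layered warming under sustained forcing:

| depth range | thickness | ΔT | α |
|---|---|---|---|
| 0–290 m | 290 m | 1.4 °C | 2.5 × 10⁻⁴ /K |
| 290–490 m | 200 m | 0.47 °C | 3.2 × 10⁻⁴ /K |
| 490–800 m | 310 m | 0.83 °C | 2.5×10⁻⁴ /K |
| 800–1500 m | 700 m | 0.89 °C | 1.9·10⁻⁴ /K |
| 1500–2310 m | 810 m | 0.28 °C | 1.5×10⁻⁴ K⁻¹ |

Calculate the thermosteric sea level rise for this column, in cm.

2.5×10⁻⁴ × 1.4 × 290 = 0.10150 m
290–490 m: 200 × 3.2×10⁻⁴ × 0.47 = 0.03008 m
490–800 m: 310 × 2.5×10⁻⁴ × 0.83 = 0.064325 m
1.9×10⁻⁴ × 700 × 0.89 = 0.11837 m
1500–2310 m: 1.5×10⁻⁴ × 0.28 × 810 = 0.03402 m
Δh = 0.10150 + 0.03008 + 0.064325 + 0.11837 + 0.03402 = 0.348295 m ≈ 34.8 cm

Δh ≈ 34.8 cm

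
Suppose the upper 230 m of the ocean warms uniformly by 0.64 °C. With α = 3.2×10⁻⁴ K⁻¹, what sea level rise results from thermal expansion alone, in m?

0.0471 m of thermosteric rise

Δh = αΔT·H = 3.2×10⁻⁴ × 0.64 × 230 = 0.047104 m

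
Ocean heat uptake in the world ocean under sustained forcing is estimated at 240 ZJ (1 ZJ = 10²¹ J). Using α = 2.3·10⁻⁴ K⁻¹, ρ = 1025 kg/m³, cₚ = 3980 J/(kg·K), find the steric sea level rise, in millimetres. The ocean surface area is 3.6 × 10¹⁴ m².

about 37.6 mm

Per unit area: Q = 240×10²¹ / (3.6×10¹⁴) ≈ 6.667×10⁸ J/m²
Δh = αQ/(ρcₚ) = 2.3×10⁻⁴ × 6.667×10⁸ / (1025 × 3980) ≈ 0.037588 m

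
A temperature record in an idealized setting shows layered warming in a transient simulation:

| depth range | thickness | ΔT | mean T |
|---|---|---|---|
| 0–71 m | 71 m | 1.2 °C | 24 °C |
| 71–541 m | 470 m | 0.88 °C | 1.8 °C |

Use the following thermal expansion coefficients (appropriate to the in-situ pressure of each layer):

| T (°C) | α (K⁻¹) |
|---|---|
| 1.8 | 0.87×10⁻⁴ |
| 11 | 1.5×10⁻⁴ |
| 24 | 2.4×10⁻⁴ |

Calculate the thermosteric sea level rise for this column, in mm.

56 mm of thermosteric rise

Layer 1 at 24 °C → α = 2.4×10⁻⁴ K⁻¹
Layer 2 at 1.8 °C → α = 0.87×10⁻⁴ K⁻¹
0–71 m: 1.2 × 2.4×10⁻⁴ × 71 = 0.020448 m
Layer 2: 470 × 0.87×10⁻⁴ × 0.88 = 0.0359832 m
Δh = 0.020448 + 0.0359832 = 0.0564312 m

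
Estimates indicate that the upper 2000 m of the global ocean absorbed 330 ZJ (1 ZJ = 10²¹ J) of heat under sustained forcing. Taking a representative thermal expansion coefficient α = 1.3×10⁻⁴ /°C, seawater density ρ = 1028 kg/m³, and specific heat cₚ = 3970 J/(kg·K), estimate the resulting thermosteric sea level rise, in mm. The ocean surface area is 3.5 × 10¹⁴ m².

30 mm

Per unit area: Q = 330×10²¹ / (3.5×10¹⁴) ≈ 9.429×10⁸ J/m²
Δh = αQ/(ρcₚ) = 1.3×10⁻⁴ × 9.429×10⁸ / (1028 × 3970) ≈ 0.030035 m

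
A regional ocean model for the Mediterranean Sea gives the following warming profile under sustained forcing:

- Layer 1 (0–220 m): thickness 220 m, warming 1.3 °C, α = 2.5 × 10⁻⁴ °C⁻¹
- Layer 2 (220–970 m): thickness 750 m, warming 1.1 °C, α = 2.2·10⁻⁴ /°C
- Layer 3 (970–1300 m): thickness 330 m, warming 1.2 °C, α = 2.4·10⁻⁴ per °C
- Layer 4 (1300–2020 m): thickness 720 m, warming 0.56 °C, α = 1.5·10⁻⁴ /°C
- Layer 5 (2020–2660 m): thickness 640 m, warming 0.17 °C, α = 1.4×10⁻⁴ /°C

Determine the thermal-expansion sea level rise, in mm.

220 × 1.3 × 2.5×10⁻⁴ = 0.07150 m
750 × 2.2×10⁻⁴ × 1.1 = 0.18150 m
Layer 3: 2.4×10⁻⁴ × 1.2 × 330 = 0.09504 m
1300–2020 m: 1.5×10⁻⁴ × 0.56 × 720 = 0.06048 m
Layer 5: 0.17 × 640 × 1.4×10⁻⁴ = 0.015232 m
Δh = 0.07150 + 0.18150 + 0.09504 + 0.06048 + 0.015232 = 0.423752 m ≈ 424 mm

Δh ≈ 424 mm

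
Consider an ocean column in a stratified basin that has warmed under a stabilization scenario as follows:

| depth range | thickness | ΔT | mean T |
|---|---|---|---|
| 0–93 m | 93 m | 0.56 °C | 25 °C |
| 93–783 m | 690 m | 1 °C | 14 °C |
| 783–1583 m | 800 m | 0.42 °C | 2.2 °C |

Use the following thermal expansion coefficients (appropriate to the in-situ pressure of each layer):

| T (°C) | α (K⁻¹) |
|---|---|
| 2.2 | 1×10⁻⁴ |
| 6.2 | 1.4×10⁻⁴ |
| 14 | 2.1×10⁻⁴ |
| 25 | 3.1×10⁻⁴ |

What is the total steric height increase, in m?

Δh = 0.19 m

Layer 1 at 25 °C → α = 3.1×10⁻⁴ K⁻¹
Layer 2 at 14 °C → α = 2.1×10⁻⁴ K⁻¹
Layer 3 at 2.2 °C → α = 1×10⁻⁴ K⁻¹
Layer 1: 93 × 3.1×10⁻⁴ × 0.56 = 0.0161448 m
1 × 690 × 2.1×10⁻⁴ = 0.14490 m
800 × 1×10⁻⁴ × 0.42 = 0.03360 m
Δh = 0.0161448 + 0.14490 + 0.03360 = 0.1946448 m ≈ 0.19 m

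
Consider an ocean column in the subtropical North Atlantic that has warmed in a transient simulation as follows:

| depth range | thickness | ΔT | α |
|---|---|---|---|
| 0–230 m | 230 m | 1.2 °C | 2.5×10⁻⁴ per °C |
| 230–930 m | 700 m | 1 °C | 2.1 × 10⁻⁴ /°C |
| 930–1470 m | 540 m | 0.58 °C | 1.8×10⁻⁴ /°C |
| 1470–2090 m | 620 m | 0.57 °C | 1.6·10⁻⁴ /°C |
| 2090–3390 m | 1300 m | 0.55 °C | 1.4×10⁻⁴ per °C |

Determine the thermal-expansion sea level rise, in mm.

about 429 mm

Layer 1: 230 × 1.2 × 2.5×10⁻⁴ = 0.06900 m
230–930 m: 1 × 2.1×10⁻⁴ × 700 = 0.14700 m
0.58 × 1.8×10⁻⁴ × 540 = 0.056376 m
Layer 4: 620 × 0.57 × 1.6×10⁻⁴ = 0.056544 m
1300 × 0.55 × 1.4×10⁻⁴ = 0.10010 m
Δh = 0.06900 + 0.14700 + 0.056376 + 0.056544 + 0.10010 = 0.42902 m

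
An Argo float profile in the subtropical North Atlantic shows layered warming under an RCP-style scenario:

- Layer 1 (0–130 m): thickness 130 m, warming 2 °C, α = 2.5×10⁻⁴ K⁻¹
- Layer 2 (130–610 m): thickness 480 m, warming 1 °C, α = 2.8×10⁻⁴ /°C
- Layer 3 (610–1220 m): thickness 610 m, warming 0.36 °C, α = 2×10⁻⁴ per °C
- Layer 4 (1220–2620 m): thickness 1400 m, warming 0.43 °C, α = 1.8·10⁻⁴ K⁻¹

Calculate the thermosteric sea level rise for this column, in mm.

130 × 2 × 2.5×10⁻⁴ = 0.06500 m
Layer 2: 1 × 2.8×10⁻⁴ × 480 = 0.13440 m
Layer 3: 0.36 × 2×10⁻⁴ × 610 = 0.04392 m
0.43 × 1400 × 1.8×10⁻⁴ = 0.10836 m
Δh = 0.06500 + 0.13440 + 0.04392 + 0.10836 = 0.35168 m

350 mm of thermosteric rise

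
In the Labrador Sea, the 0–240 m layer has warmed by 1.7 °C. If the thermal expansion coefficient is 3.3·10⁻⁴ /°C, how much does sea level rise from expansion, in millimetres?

Δh = αΔT·H = 3.3×10⁻⁴ × 1.7 × 240 = 0.13464 m

Δh ≈ 130 mm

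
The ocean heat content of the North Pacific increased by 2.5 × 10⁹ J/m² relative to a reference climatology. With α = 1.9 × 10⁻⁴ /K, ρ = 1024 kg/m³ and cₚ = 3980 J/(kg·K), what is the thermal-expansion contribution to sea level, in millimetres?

Δh = αQ/(ρcₚ) = 1.9×10⁻⁴ × 2.5×10⁹ / (1024 × 3980) ≈ 0.11655 m

Δh ≈ 117 mm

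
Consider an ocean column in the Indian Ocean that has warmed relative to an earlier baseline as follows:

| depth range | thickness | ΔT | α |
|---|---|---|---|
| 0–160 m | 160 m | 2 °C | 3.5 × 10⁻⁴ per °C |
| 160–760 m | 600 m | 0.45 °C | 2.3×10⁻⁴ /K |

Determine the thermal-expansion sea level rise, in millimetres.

174 mm of thermosteric rise

0–160 m: 160 × 2 × 3.5×10⁻⁴ = 0.11200 m
2.3×10⁻⁴ × 600 × 0.45 = 0.06210 m
Δh = 0.11200 + 0.06210 = 0.17410 m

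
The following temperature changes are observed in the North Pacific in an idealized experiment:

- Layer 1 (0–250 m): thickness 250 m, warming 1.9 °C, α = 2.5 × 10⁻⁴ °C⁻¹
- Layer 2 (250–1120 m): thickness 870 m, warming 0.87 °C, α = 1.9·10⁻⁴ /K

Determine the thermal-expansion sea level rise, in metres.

Layer 1: 1.9 × 2.5×10⁻⁴ × 250 = 0.11875 m
1.9×10⁻⁴ × 0.87 × 870 = 0.143811 m
Δh = 0.11875 + 0.143811 = 0.262561 m ≈ 0.26 m

about 0.26 m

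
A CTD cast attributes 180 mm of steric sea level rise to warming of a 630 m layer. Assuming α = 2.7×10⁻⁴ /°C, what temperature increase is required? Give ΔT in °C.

ΔT = Δh/(αH) = 0.18 / (2.7×10⁻⁴ × 630) ≈ 1.058 °C

about 1.1 °C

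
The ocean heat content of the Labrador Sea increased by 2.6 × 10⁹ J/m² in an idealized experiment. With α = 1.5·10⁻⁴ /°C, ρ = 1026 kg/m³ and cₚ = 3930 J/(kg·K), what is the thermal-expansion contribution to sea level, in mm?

Δh = αQ/(ρcₚ) = 1.5×10⁻⁴ × 2.6×10⁹ / (1026 × 3930) ≈ 0.096722 m

about 97 mm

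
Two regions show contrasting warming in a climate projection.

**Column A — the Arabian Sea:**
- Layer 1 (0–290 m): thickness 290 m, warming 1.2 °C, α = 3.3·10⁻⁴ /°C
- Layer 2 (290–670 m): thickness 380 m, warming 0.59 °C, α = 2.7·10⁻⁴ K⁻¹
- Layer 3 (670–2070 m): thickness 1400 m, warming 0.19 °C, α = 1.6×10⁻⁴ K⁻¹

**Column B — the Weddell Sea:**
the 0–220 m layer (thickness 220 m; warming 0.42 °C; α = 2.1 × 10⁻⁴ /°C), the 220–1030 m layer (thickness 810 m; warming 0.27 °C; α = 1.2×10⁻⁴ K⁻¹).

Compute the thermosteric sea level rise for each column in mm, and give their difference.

Δh_A ≈ 218 mm, Δh_B ≈ 45.6 mm; difference ≈ 172 mm

A Layer 1: 290 × 3.3×10⁻⁴ × 1.2 = 0.11484 m
A 290–670 m: 0.59 × 2.7×10⁻⁴ × 380 = 0.060534 m
A 670–2070 m: 0.19 × 1400 × 1.6×10⁻⁴ = 0.04256 m
A total: 0.217934 m
B Layer 1: 2.1×10⁻⁴ × 220 × 0.42 = 0.019404 m
B 0.27 × 810 × 1.2×10⁻⁴ = 0.026244 m
B total: 0.045648 m
Difference: 0.217934 − 0.045648 = 0.172286 m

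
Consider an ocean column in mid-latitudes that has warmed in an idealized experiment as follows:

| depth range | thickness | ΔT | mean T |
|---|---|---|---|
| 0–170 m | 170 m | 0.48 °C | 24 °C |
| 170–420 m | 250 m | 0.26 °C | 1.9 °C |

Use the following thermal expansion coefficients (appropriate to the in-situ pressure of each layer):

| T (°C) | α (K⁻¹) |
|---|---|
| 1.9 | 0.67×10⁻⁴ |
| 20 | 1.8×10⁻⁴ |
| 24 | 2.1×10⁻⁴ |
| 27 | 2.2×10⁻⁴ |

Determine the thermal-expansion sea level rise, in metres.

Δh = 0.021 m

Layer 1 at 24 °C → α = 2.1×10⁻⁴ K⁻¹
Layer 2 at 1.9 °C → α = 0.67×10⁻⁴ K⁻¹
0–170 m: 170 × 0.48 × 2.1×10⁻⁴ = 0.017136 m
0.67×10⁻⁴ × 250 × 0.26 = 0.004355 m
Δh = 0.017136 + 0.004355 = 0.021491 m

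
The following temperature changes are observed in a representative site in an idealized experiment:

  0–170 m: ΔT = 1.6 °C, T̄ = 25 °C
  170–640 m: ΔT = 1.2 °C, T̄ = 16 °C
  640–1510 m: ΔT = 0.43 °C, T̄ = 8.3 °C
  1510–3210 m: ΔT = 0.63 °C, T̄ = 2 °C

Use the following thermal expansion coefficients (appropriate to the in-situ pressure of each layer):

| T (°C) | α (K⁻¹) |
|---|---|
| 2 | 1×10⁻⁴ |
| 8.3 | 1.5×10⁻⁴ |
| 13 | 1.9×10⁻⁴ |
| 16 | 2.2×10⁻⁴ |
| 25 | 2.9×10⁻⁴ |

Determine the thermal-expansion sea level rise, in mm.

Layer 1 at 25 °C → α = 2.9×10⁻⁴ K⁻¹
Layer 2 at 16 °C → α = 2.2×10⁻⁴ K⁻¹
Layer 3 at 8.3 °C → α = 1.5×10⁻⁴ K⁻¹
Layer 4 at 2 °C → α = 1×10⁻⁴ K⁻¹
Layer 1: 170 × 2.9×10⁻⁴ × 1.6 = 0.07888 m
470 × 2.2×10⁻⁴ × 1.2 = 0.12408 m
640–1510 m: 1.5×10⁻⁴ × 0.43 × 870 = 0.056115 m
Layer 4: 1×10⁻⁴ × 1700 × 0.63 = 0.10710 m
Δh = 0.07888 + 0.12408 + 0.056115 + 0.10710 = 0.366175 m

Δh = 370 mm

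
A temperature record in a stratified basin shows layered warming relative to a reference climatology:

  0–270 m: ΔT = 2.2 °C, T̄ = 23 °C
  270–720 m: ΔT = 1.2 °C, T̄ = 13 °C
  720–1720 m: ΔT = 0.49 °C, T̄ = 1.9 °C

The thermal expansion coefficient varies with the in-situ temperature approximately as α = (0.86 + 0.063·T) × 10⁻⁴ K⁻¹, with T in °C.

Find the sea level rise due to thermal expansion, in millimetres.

Layer 1: α = (0.86 + 0.063×23)×10⁻⁴ = 2.309×10⁻⁴ K⁻¹
Layer 2: α = (0.86 + 0.063×13)×10⁻⁴ = 1.679×10⁻⁴ K⁻¹
Layer 3: α = (0.86 + 0.063×1.9)×10⁻⁴ = 0.9797×10⁻⁴ K⁻¹
0–270 m: 2.309×10⁻⁴ × 2.2 × 270 = 0.1371546 m
270–720 m: 1.679×10⁻⁴ × 1.2 × 450 = 0.090666 m
720–1720 m: 1000 × 0.49 × 0.9797×10⁻⁴ = 0.0480053 m
Δh = 0.1371546 + 0.090666 + 0.0480053 = 0.2758259 m

Δh ≈ 276 mm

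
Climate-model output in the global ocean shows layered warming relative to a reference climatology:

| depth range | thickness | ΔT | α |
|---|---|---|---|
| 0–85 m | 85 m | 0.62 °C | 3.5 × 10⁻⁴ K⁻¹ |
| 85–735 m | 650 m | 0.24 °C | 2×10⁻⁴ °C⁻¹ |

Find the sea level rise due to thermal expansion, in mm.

Layer 1: 85 × 0.62 × 3.5×10⁻⁴ = 0.018445 m
2×10⁻⁴ × 0.24 × 650 = 0.03120 m
Δh = 0.018445 + 0.03120 = 0.049645 m ≈ 49.6 mm

about 49.6 mm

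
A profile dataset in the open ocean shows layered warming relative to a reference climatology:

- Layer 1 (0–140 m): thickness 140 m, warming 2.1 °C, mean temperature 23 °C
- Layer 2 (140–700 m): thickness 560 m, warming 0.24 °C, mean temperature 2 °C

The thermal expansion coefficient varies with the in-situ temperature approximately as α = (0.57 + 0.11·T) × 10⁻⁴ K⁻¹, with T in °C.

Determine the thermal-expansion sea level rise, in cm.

Layer 1: α = (0.57 + 0.11×23)×10⁻⁴ = 3.1×10⁻⁴ K⁻¹
Layer 2: α = (0.57 + 0.11×2)×10⁻⁴ = 0.79×10⁻⁴ K⁻¹
Layer 1: 140 × 3.1×10⁻⁴ × 2.1 = 0.09114 m
Layer 2: 0.79×10⁻⁴ × 560 × 0.24 = 0.0106176 m
Δh = 0.09114 + 0.0106176 = 0.1017576 m

about 10.2 cm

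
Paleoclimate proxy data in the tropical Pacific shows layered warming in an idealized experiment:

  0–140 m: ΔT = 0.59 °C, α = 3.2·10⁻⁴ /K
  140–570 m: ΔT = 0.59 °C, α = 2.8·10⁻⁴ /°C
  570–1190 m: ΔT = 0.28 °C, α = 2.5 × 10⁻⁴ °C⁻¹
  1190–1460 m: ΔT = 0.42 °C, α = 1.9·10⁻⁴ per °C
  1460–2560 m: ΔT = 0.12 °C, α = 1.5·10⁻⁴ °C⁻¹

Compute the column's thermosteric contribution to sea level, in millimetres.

Layer 1: 140 × 0.59 × 3.2×10⁻⁴ = 0.026432 m
140–570 m: 2.8×10⁻⁴ × 0.59 × 430 = 0.071036 m
570–1190 m: 2.5×10⁻⁴ × 620 × 0.28 = 0.04340 m
Layer 4: 270 × 1.9×10⁻⁴ × 0.42 = 0.021546 m
0.12 × 1.5×10⁻⁴ × 1100 = 0.01980 m
Δh = 0.026432 + 0.071036 + 0.04340 + 0.021546 + 0.01980 = 0.182214 m ≈ 182 mm

Δh ≈ 182 mm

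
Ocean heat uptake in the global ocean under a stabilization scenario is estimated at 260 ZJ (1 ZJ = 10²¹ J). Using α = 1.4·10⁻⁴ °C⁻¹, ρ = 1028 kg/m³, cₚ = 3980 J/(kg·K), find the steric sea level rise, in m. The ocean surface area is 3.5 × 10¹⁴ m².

0.0254 m

Per unit area: Q = 260×10²¹ / (3.5×10¹⁴) ≈ 7.429×10⁸ J/m²
Δh = αQ/(ρcₚ) = 1.4×10⁻⁴ × 7.429×10⁸ / (1028 × 3980) ≈ 0.02542 m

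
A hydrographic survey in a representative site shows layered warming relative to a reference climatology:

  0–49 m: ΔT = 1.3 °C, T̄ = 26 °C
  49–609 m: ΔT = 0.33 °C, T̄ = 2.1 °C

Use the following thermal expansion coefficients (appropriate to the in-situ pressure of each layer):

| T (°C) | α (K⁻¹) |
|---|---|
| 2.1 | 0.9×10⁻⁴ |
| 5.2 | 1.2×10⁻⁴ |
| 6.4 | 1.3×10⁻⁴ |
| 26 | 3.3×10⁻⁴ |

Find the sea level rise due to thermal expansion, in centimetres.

Δh = 3.77 cm

Layer 1 at 26 °C → α = 3.3×10⁻⁴ K⁻¹
Layer 2 at 2.1 °C → α = 0.9×10⁻⁴ K⁻¹
3.3×10⁻⁴ × 49 × 1.3 = 0.021021 m
49–609 m: 560 × 0.9×10⁻⁴ × 0.33 = 0.016632 m
Δh = 0.021021 + 0.016632 = 0.037653 m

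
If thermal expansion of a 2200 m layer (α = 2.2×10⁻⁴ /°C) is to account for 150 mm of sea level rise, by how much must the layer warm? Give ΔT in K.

ΔT = Δh/(αH) = 0.15 / (2.2×10⁻⁴ × 2200) ≈ 0.3099 K

ΔT ≈ 0.310 K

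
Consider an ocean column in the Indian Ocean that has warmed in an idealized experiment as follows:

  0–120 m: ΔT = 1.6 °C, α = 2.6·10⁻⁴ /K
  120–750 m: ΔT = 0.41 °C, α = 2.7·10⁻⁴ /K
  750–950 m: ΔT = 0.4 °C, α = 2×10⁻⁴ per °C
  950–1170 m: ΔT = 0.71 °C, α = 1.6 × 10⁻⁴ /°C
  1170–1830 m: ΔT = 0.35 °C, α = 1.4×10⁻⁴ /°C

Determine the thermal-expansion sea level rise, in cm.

19.3 cm

120 × 1.6 × 2.6×10⁻⁴ = 0.04992 m
630 × 0.41 × 2.7×10⁻⁴ = 0.069741 m
750–950 m: 0.4 × 2×10⁻⁴ × 200 = 0.01600 m
220 × 1.6×10⁻⁴ × 0.71 = 0.024992 m
Layer 5: 660 × 0.35 × 1.4×10⁻⁴ = 0.03234 m
Δh = 0.04992 + 0.069741 + 0.01600 + 0.024992 + 0.03234 = 0.192993 m ≈ 19.3 cm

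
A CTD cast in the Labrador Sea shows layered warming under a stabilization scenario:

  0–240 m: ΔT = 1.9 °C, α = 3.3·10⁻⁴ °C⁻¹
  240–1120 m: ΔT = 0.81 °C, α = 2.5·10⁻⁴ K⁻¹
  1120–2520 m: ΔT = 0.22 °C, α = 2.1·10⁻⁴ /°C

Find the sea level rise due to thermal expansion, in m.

0.393 m of thermosteric rise

Layer 1: 240 × 1.9 × 3.3×10⁻⁴ = 0.15048 m
240–1120 m: 0.81 × 2.5×10⁻⁴ × 880 = 0.17820 m
1400 × 0.22 × 2.1×10⁻⁴ = 0.06468 m
Δh = 0.15048 + 0.17820 + 0.06468 = 0.39336 m ≈ 0.393 m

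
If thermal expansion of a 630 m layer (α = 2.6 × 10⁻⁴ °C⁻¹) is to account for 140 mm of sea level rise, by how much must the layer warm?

0.85 °C

ΔT = Δh/(αH) = 0.14 / (2.6×10⁻⁴ × 630) ≈ 0.8547 °C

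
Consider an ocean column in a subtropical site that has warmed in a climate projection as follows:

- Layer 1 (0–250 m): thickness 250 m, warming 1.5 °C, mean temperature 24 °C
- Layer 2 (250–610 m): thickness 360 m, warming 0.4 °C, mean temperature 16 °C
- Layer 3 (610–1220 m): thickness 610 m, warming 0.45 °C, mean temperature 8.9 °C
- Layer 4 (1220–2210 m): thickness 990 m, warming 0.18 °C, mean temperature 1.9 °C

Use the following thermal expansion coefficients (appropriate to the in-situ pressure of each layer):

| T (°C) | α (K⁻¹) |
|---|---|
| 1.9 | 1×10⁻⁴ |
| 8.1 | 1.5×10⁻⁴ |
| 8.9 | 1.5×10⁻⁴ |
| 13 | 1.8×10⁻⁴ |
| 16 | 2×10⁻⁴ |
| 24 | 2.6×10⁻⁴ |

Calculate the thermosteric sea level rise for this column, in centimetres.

Layer 1 at 24 °C → α = 2.6×10⁻⁴ K⁻¹
Layer 2 at 16 °C → α = 2×10⁻⁴ K⁻¹
Layer 3 at 8.9 °C → α = 1.5×10⁻⁴ K⁻¹
Layer 4 at 1.9 °C → α = 1×10⁻⁴ K⁻¹
Layer 1: 250 × 2.6×10⁻⁴ × 1.5 = 0.09750 m
250–610 m: 360 × 2×10⁻⁴ × 0.4 = 0.02880 m
Layer 3: 610 × 1.5×10⁻⁴ × 0.45 = 0.041175 m
0.18 × 1×10⁻⁴ × 990 = 0.01782 m
Δh = 0.09750 + 0.02880 + 0.041175 + 0.01782 = 0.185295 m

Δh = 18.5 cm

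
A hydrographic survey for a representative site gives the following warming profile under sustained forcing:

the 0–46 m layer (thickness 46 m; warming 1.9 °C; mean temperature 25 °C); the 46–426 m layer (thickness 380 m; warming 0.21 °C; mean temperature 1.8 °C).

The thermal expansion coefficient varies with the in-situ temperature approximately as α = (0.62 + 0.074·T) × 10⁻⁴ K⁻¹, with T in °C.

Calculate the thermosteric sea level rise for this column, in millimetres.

about 28 mm

Layer 1: α = (0.62 + 0.074×25)×10⁻⁴ = 2.47×10⁻⁴ K⁻¹
Layer 2: α = (0.62 + 0.074×1.8)×10⁻⁴ = 0.7532×10⁻⁴ K⁻¹
Layer 1: 1.9 × 2.47×10⁻⁴ × 46 = 0.0215878 m
0.21 × 380 × 0.7532×10⁻⁴ = 0.006010536 m
Δh = 0.0215878 + 0.006010536 = 0.027598336 m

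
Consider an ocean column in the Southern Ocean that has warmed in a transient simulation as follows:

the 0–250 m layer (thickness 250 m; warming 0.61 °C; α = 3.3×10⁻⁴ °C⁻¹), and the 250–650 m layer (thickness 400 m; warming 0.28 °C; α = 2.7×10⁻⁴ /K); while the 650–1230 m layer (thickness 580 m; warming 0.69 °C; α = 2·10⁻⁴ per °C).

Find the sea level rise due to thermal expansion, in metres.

0–250 m: 0.61 × 3.3×10⁻⁴ × 250 = 0.050325 m
250–650 m: 2.7×10⁻⁴ × 400 × 0.28 = 0.03024 m
650–1230 m: 0.69 × 580 × 2×10⁻⁴ = 0.08004 m
Δh = 0.050325 + 0.03024 + 0.08004 = 0.160605 m

Δh ≈ 0.161 m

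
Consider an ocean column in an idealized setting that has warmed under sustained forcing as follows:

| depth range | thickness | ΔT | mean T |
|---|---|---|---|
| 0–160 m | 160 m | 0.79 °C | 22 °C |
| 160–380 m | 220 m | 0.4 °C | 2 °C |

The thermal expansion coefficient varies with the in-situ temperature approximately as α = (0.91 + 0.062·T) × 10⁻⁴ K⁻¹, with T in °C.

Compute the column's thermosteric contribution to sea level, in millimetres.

about 37.8 mm

Layer 1: α = (0.91 + 0.062×22)×10⁻⁴ = 2.274×10⁻⁴ K⁻¹
Layer 2: α = (0.91 + 0.062×2)×10⁻⁴ = 1.034×10⁻⁴ K⁻¹
160 × 0.79 × 2.274×10⁻⁴ = 0.02874336 m
Layer 2: 1.034×10⁻⁴ × 220 × 0.4 = 0.0090992 m
Δh = 0.02874336 + 0.0090992 = 0.03784256 m ≈ 37.8 mm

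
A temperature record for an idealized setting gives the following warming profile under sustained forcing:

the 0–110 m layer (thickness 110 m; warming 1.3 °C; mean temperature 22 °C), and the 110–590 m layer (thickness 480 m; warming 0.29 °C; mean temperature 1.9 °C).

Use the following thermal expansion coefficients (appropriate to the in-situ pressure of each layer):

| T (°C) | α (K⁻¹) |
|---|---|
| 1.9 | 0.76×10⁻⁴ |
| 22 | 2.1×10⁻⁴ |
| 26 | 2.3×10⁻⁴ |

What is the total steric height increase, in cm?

Layer 1 at 22 °C → α = 2.1×10⁻⁴ K⁻¹
Layer 2 at 1.9 °C → α = 0.76×10⁻⁴ K⁻¹
2.1×10⁻⁴ × 1.3 × 110 = 0.03003 m
Layer 2: 480 × 0.29 × 0.76×10⁻⁴ = 0.0105792 m
Δh = 0.03003 + 0.0105792 = 0.0406092 m ≈ 4.06 cm

4.06 cm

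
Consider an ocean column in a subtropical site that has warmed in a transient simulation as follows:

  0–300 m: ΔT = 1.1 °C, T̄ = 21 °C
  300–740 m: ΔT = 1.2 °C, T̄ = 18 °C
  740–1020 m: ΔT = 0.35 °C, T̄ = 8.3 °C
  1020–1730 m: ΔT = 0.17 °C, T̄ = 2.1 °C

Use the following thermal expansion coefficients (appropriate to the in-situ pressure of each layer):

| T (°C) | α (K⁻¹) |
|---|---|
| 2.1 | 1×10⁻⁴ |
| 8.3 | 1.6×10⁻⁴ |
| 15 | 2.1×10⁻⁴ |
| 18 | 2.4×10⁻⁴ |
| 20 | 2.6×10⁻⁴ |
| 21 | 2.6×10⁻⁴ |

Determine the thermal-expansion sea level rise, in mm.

240 mm

Layer 1 at 21 °C → α = 2.6×10⁻⁴ K⁻¹
Layer 2 at 18 °C → α = 2.4×10⁻⁴ K⁻¹
Layer 3 at 8.3 °C → α = 1.6×10⁻⁴ K⁻¹
Layer 4 at 2.1 °C → α = 1×10⁻⁴ K⁻¹
Layer 1: 300 × 2.6×10⁻⁴ × 1.1 = 0.08580 m
1.2 × 2.4×10⁻⁴ × 440 = 0.12672 m
Layer 3: 1.6×10⁻⁴ × 280 × 0.35 = 0.01568 m
1020–1730 m: 710 × 0.17 × 1×10⁻⁴ = 0.01207 m
Δh = 0.08580 + 0.12672 + 0.01568 + 0.01207 = 0.24027 m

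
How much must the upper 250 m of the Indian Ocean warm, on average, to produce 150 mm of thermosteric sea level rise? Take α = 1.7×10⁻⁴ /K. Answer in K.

about 3.53 K

ΔT = Δh/(αH) = 0.15 / (1.7×10⁻⁴ × 250) ≈ 3.529 K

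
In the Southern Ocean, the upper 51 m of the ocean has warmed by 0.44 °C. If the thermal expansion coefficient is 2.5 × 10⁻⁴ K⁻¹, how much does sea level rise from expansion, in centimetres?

0.561 cm

Δh = αΔT·H = 2.5×10⁻⁴ × 0.44 × 51 = 0.00561 m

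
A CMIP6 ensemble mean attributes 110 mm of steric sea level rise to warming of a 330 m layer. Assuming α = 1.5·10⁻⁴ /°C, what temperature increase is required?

ΔT = Δh/(αH) = 0.11 / (1.5×10⁻⁴ × 330) ≈ 2.222 K

about 2.2 K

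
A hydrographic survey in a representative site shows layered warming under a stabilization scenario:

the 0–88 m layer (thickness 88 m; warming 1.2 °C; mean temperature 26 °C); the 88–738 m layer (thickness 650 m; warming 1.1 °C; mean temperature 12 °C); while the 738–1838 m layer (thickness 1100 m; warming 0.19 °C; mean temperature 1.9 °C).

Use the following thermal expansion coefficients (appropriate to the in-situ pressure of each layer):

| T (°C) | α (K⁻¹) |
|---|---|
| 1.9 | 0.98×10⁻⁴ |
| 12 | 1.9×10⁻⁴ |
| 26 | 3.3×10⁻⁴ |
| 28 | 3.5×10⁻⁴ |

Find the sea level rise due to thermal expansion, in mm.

Δh ≈ 191 mm

Layer 1 at 26 °C → α = 3.3×10⁻⁴ K⁻¹
Layer 2 at 12 °C → α = 1.9×10⁻⁴ K⁻¹
Layer 3 at 1.9 °C → α = 0.98×10⁻⁴ K⁻¹
3.3×10⁻⁴ × 1.2 × 88 = 0.034848 m
Layer 2: 1.9×10⁻⁴ × 650 × 1.1 = 0.13585 m
738–1838 m: 0.98×10⁻⁴ × 1100 × 0.19 = 0.020482 m
Δh = 0.034848 + 0.13585 + 0.020482 = 0.19118 m ≈ 191 mm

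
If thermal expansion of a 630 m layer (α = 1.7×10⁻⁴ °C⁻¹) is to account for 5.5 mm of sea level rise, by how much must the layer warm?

ΔT ≈ 0.051 °C

ΔT = Δh/(αH) = 0.0055 / (1.7×10⁻⁴ × 630) ≈ 0.05135 °C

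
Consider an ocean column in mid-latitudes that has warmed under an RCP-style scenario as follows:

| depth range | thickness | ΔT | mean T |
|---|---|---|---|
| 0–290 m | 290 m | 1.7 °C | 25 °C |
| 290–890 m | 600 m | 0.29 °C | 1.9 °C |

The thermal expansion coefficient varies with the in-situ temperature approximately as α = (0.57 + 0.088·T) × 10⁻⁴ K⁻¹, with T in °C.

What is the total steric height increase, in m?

0.149 m of thermosteric rise

Layer 1: α = (0.57 + 0.088×25)×10⁻⁴ = 2.77×10⁻⁴ K⁻¹
Layer 2: α = (0.57 + 0.088×1.9)×10⁻⁴ = 0.7372×10⁻⁴ K⁻¹
290 × 2.77×10⁻⁴ × 1.7 = 0.136561 m
Layer 2: 0.29 × 600 × 0.7372×10⁻⁴ = 0.01282728 m
Δh = 0.136561 + 0.01282728 = 0.14938828 m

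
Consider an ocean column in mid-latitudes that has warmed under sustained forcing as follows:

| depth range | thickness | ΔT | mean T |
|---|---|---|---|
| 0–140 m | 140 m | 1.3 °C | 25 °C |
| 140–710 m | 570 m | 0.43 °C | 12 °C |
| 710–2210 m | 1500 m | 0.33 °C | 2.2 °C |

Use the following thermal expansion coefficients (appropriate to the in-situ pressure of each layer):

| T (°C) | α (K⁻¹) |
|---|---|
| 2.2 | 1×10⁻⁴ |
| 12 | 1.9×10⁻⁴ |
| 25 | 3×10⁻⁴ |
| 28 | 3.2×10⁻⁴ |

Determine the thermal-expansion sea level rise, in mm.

about 150 mm

Layer 1 at 25 °C → α = 3×10⁻⁴ K⁻¹
Layer 2 at 12 °C → α = 1.9×10⁻⁴ K⁻¹
Layer 3 at 2.2 °C → α = 1×10⁻⁴ K⁻¹
Layer 1: 1.3 × 140 × 3×10⁻⁴ = 0.05460 m
1.9×10⁻⁴ × 0.43 × 570 = 0.046569 m
710–2210 m: 1500 × 0.33 × 1×10⁻⁴ = 0.04950 m
Δh = 0.05460 + 0.046569 + 0.04950 = 0.150669 m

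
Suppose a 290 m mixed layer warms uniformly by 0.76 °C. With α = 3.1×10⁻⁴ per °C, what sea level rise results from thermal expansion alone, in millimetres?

68.3 mm of thermosteric rise

Δh = αΔT·H = 3.1×10⁻⁴ × 0.76 × 290 = 0.068324 m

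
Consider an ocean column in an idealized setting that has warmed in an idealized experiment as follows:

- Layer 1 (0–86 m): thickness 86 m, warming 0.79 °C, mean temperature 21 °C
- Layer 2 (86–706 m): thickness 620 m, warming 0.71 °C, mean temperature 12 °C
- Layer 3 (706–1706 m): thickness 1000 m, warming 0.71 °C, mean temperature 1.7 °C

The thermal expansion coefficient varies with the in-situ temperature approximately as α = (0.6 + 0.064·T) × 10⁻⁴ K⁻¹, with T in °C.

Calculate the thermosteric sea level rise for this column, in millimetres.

120 mm

Layer 1: α = (0.6 + 0.064×21)×10⁻⁴ = 1.944×10⁻⁴ K⁻¹
Layer 2: α = (0.6 + 0.064×12)×10⁻⁴ = 1.368×10⁻⁴ K⁻¹
Layer 3: α = (0.6 + 0.064×1.7)×10⁻⁴ = 0.7088×10⁻⁴ K⁻¹
0.79 × 86 × 1.944×10⁻⁴ = 0.013207536 m
86–706 m: 1.368×10⁻⁴ × 0.71 × 620 = 0.06021936 m
0.71 × 0.7088×10⁻⁴ × 1000 = 0.0503248 m
Δh = 0.013207536 + 0.06021936 + 0.0503248 = 0.123751696 m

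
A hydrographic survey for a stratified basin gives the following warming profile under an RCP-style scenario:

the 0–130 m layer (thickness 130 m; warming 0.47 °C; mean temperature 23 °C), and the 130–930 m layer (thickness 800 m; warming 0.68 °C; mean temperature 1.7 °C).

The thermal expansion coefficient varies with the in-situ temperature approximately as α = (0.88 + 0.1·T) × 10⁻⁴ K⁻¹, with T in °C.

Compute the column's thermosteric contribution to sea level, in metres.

Layer 1: α = (0.88 + 0.1×23)×10⁻⁴ = 3.18×10⁻⁴ K⁻¹
Layer 2: α = (0.88 + 0.1×1.7)×10⁻⁴ = 1.05×10⁻⁴ K⁻¹
Layer 1: 3.18×10⁻⁴ × 0.47 × 130 = 0.0194298 m
1.05×10⁻⁴ × 0.68 × 800 = 0.05712 m
Δh = 0.0194298 + 0.05712 = 0.0765498 m

0.077 m of thermosteric rise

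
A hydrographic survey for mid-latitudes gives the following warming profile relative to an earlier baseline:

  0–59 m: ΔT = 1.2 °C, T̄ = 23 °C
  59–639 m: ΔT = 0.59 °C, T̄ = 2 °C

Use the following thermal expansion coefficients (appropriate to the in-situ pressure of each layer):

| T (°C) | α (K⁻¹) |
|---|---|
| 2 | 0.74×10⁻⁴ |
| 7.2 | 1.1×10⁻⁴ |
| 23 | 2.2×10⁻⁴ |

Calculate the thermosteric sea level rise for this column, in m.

0.041 m

Layer 1 at 23 °C → α = 2.2×10⁻⁴ K⁻¹
Layer 2 at 2 °C → α = 0.74×10⁻⁴ K⁻¹
Layer 1: 59 × 2.2×10⁻⁴ × 1.2 = 0.015576 m
0.59 × 580 × 0.74×10⁻⁴ = 0.0253228 m
Δh = 0.015576 + 0.0253228 = 0.0408988 m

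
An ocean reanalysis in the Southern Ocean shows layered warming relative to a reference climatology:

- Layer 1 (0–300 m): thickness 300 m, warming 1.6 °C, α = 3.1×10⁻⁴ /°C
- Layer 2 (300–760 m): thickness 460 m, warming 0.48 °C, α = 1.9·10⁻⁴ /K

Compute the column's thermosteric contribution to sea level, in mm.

1.6 × 3.1×10⁻⁴ × 300 = 0.14880 m
Layer 2: 460 × 0.48 × 1.9×10⁻⁴ = 0.041952 m
Δh = 0.14880 + 0.041952 = 0.190752 m ≈ 191 mm

191 mm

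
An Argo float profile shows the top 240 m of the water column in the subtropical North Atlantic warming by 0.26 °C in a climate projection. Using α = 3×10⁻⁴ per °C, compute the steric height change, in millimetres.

19 mm of thermosteric rise

Δh = αΔT·H = 3×10⁻⁴ × 0.26 × 240 = 0.01872 m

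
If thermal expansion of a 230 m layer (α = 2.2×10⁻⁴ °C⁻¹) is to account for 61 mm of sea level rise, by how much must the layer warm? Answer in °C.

ΔT ≈ 1.2 °C

ΔT = Δh/(αH) = 0.061 / (2.2×10⁻⁴ × 230) ≈ 1.206 °C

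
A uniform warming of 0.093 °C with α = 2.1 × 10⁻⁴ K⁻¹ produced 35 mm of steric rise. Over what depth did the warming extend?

H = Δh/(αΔT) = 0.035 / (2.1×10⁻⁴ × 0.093) ≈ 1792 m

1800 m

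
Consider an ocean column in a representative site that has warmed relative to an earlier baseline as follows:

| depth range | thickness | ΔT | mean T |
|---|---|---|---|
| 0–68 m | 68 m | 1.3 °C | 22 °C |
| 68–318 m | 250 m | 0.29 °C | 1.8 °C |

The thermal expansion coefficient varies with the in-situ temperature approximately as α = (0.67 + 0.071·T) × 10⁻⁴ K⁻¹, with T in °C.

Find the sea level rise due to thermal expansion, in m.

Layer 1: α = (0.67 + 0.071×22)×10⁻⁴ = 2.232×10⁻⁴ K⁻¹
Layer 2: α = (0.67 + 0.071×1.8)×10⁻⁴ = 0.7978×10⁻⁴ K⁻¹
Layer 1: 68 × 2.232×10⁻⁴ × 1.3 = 0.01973088 m
68–318 m: 0.29 × 250 × 0.7978×10⁻⁴ = 0.00578405 m
Δh = 0.01973088 + 0.00578405 = 0.02551493 m

0.0255 m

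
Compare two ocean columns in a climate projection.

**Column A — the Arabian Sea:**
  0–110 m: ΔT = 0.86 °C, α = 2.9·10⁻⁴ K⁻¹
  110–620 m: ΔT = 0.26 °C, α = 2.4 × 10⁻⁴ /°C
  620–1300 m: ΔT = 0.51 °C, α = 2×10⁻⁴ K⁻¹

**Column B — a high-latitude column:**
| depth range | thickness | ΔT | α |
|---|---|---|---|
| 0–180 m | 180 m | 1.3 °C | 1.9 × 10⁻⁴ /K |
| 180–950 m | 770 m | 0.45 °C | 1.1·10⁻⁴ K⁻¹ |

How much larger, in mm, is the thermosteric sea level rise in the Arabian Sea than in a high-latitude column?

46 mm

A Layer 1: 0.86 × 2.9×10⁻⁴ × 110 = 0.027434 m
A Layer 2: 2.4×10⁻⁴ × 0.26 × 510 = 0.031824 m
A Layer 3: 680 × 0.51 × 2×10⁻⁴ = 0.06936 m
A total: 0.128618 m
B 0–180 m: 1.9×10⁻⁴ × 1.3 × 180 = 0.04446 m
B 1.1×10⁻⁴ × 0.45 × 770 = 0.038115 m
B total: 0.082575 m
Difference: 0.128618 − 0.082575 = 0.046043 m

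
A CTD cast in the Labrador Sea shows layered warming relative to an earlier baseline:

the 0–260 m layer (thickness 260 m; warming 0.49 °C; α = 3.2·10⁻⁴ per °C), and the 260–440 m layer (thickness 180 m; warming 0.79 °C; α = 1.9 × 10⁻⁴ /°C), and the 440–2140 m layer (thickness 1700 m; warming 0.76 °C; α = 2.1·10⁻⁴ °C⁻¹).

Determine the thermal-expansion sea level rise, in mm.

0–260 m: 260 × 0.49 × 3.2×10⁻⁴ = 0.040768 m
1.9×10⁻⁴ × 0.79 × 180 = 0.027018 m
440–2140 m: 1700 × 2.1×10⁻⁴ × 0.76 = 0.27132 m
Δh = 0.040768 + 0.027018 + 0.27132 = 0.339106 m

Δh ≈ 340 mm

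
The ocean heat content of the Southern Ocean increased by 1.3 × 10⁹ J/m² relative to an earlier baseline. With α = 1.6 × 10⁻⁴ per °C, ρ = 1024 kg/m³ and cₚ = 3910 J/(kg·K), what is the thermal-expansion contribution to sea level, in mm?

Δh = αQ/(ρcₚ) = 1.6×10⁻⁴ × 1.3×10⁹ / (1024 × 3910) ≈ 0.05195 m

Δh = 52.0 mm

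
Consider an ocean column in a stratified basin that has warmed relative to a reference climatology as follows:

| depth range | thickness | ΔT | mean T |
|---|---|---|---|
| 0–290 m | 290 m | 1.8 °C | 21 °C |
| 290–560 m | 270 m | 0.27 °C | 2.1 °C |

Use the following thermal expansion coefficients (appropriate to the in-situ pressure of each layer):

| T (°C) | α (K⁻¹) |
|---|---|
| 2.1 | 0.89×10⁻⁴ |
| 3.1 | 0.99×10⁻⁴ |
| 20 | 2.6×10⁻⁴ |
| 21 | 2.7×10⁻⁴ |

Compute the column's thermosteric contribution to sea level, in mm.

Δh ≈ 147 mm

Layer 1 at 21 °C → α = 2.7×10⁻⁴ K⁻¹
Layer 2 at 2.1 °C → α = 0.89×10⁻⁴ K⁻¹
1.8 × 290 × 2.7×10⁻⁴ = 0.14094 m
290–560 m: 0.89×10⁻⁴ × 270 × 0.27 = 0.0064881 m
Δh = 0.14094 + 0.0064881 = 0.1474281 m ≈ 147 mm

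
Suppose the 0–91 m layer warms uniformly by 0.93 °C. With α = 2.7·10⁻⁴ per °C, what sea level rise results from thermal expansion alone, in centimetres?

Δh = αΔT·H = 2.7×10⁻⁴ × 0.93 × 91 = 0.0228501 m

2.29 cm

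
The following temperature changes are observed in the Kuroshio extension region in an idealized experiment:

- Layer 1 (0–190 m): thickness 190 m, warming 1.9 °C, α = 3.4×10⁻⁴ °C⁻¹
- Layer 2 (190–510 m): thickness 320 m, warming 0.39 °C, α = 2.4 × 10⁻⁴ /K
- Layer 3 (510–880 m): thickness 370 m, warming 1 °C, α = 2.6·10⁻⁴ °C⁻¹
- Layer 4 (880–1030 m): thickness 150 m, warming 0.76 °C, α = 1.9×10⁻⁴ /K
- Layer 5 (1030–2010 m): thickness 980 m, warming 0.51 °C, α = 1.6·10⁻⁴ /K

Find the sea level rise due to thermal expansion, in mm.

Layer 1: 1.9 × 3.4×10⁻⁴ × 190 = 0.12274 m
320 × 0.39 × 2.4×10⁻⁴ = 0.029952 m
Layer 3: 1 × 2.6×10⁻⁴ × 370 = 0.09620 m
880–1030 m: 1.9×10⁻⁴ × 0.76 × 150 = 0.02166 m
1030–2010 m: 0.51 × 1.6×10⁻⁴ × 980 = 0.079968 m
Δh = 0.12274 + 0.029952 + 0.09620 + 0.02166 + 0.079968 = 0.35052 m

about 351 mm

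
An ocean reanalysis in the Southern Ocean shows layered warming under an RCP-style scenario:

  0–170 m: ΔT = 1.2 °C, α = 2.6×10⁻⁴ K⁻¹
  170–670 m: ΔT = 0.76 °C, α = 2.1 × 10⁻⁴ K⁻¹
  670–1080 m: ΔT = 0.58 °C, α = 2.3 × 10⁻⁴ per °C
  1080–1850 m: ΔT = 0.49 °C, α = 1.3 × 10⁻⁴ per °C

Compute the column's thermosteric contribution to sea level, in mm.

Δh = 237 mm

Layer 1: 2.6×10⁻⁴ × 170 × 1.2 = 0.05304 m
2.1×10⁻⁴ × 500 × 0.76 = 0.07980 m
670–1080 m: 2.3×10⁻⁴ × 0.58 × 410 = 0.054694 m
Layer 4: 0.49 × 1.3×10⁻⁴ × 770 = 0.049049 m
Δh = 0.05304 + 0.07980 + 0.054694 + 0.049049 = 0.236583 m ≈ 237 mm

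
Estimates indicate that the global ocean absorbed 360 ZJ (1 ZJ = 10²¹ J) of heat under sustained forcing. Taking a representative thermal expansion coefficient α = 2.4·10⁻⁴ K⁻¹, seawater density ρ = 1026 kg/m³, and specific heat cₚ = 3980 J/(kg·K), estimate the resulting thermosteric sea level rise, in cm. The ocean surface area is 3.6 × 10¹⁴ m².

5.9 cm of thermosteric rise

Per unit area: Q = 360×10²¹ / (3.6×10¹⁴) = 1×10⁹ J/m²
Δh = αQ/(ρcₚ) = 2.4×10⁻⁴ × 1×10⁹ / (1026 × 3980) ≈ 0.058773 m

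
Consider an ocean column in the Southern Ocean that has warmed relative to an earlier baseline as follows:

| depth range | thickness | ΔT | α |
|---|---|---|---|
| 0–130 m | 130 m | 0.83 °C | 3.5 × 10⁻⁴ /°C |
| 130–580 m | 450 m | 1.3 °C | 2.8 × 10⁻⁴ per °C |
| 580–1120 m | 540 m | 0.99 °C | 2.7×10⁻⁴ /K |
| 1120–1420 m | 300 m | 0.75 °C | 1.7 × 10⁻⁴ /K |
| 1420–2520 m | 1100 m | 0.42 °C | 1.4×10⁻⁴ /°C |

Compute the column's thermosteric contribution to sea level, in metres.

Δh ≈ 0.449 m

0.83 × 3.5×10⁻⁴ × 130 = 0.037765 m
130–580 m: 2.8×10⁻⁴ × 450 × 1.3 = 0.16380 m
Layer 3: 540 × 0.99 × 2.7×10⁻⁴ = 0.144342 m
1120–1420 m: 300 × 1.7×10⁻⁴ × 0.75 = 0.03825 m
1420–2520 m: 1.4×10⁻⁴ × 1100 × 0.42 = 0.06468 m
Δh = 0.037765 + 0.16380 + 0.144342 + 0.03825 + 0.06468 = 0.448837 m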